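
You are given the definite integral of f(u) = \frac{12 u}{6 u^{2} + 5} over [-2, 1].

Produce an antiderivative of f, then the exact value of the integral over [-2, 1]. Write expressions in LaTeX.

Antiderivative: F(u) = \log{\left(2 u^{2} + \frac{5}{3} \right)}; value = - \log{\left(\frac{29}{3} \right)} + \log{\left(\frac{11}{3} \right)}

f matches the chain-rule pattern g'(h)*h' with inner function h(u) = 2 u^{2} + \frac{5}{3}; substituting w = h(u) collapses the integral.
F(u) = \log{\left(2 u^{2} + \frac{5}{3} \right)} is an antiderivative of f.
Check: d/du[\log{\left(2 u^{2} + \frac{5}{3} \right)}] = \frac{12 u}{6 u^{2} + 5} = f(u).
F(1) = \log{\left(\frac{11}{3} \right)}; F(-2) = \log{\left(\frac{29}{3} \right)}.
Integral = F(1) - F(-2) = - \log{\left(\frac{29}{3} \right)} + \log{\left(\frac{11}{3} \right)}.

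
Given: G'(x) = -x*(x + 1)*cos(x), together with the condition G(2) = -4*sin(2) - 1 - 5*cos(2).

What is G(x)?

Whatever form G(x) takes, its d/dx must return the stated G'(x).
A general antiderivative is -x**2*sin(x) - x*sin(x) - 2*x*cos(x) + 2*sin(x) - cos(x) + C.
The condition gives C = -4*sin(2) - 1 - 5*cos(2) - (-4*sin(2) - 5*cos(2)) = -1.
So G(x) = -x**2*sin(x) - x*sin(x) - 2*x*cos(x) + 2*sin(x) - cos(x) - 1.
Check: d/dx[-x**2*sin(x) - x*sin(x) - 2*x*cos(x) + 2*sin(x) - cos(x) - 1] = -x**2*cos(x) - x*cos(x), which equals G'(x).

G(x) = -x**2*sin(x) - x*sin(x) - 2*x*cos(x) + 2*sin(x) - cos(x) - 1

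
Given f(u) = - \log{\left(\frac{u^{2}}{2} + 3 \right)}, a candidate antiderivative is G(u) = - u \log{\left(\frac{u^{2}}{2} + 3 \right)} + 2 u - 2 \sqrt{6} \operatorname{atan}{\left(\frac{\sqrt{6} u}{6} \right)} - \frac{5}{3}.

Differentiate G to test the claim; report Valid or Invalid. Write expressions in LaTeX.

Valid - differentiating G returns exactly f.

d/du[G] = - \log{\left(\frac{u^{2}}{2} + 3 \right)}
This equals f(u) exactly, so the claim holds.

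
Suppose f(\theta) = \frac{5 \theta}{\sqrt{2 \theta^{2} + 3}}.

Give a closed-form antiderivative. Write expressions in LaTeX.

An antiderivative is F(\theta) = \frac{5 \sqrt{2 \theta^{2} + 3}}{2}.

f matches the chain-rule pattern g'(h)*h' with inner function h(\theta) = 2 \theta^{2} + 3; substituting u = h(\theta) collapses the integral.
Check: d/d\theta[\frac{5 \sqrt{2 \theta^{2} + 3}}{2}] = \frac{5 \theta}{\sqrt{2 \theta^{2} + 3}} = f(\theta).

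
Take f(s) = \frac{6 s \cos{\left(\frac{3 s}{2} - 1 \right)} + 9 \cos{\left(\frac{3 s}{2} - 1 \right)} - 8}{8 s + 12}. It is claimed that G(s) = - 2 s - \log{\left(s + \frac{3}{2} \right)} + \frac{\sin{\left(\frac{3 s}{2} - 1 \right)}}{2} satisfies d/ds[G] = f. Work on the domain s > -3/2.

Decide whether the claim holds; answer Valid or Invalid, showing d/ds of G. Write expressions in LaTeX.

d/ds[G] = \frac{6 s \cos{\left(\frac{3 s}{2} - 1 \right)} - 16 s + 9 \cos{\left(\frac{3 s}{2} - 1 \right)} - 32}{8 s + 12}
d/ds[G] - f(s) = -2 != 0.

Invalid: d/ds[G] - f = -2, which is not 0.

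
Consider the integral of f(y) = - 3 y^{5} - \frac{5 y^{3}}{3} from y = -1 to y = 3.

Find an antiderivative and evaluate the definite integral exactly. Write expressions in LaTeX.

Antiderivative: F(y) = - \frac{y^{6}}{2} - \frac{5 y^{4}}{12}; value = - \frac{1192}{3}

The integrand splits into summands that can be handled one at a time.
F(y) = - \frac{y^{6}}{2} - \frac{5 y^{4}}{12} is an antiderivative of f.
Check: d/dy[- \frac{y^{6}}{2} - \frac{5 y^{4}}{12}] = - 3 y^{5} - \frac{5 y^{3}}{3} = f(y).
F(3) = - \frac{1593}{4}; F(-1) = - \frac{11}{12}.
Integral = F(3) - F(-1) = - \frac{1192}{3}.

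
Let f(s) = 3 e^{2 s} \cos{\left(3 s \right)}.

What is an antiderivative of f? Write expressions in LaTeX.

An antiderivative is F(s) = \frac{3 \left(3 \sin{\left(3 s \right)} + 2 \cos{\left(3 s \right)}\right) e^{2 s}}{13}.

Differentiate the proposed F(s) back; it has to land on f(s) exactly.
Check: d/ds[\frac{3 \left(3 \sin{\left(3 s \right)} + 2 \cos{\left(3 s \right)}\right) e^{2 s}}{13}] = 3 e^{2 s} \cos{\left(3 s \right)} = f(s).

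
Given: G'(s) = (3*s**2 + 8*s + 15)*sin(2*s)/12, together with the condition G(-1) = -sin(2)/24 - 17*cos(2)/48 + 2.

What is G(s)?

G(s) = -s**2*cos(2*s)/8 + s*sin(2*s)/8 - s*cos(2*s)/3 + sin(2*s)/6 - 9*cos(2*s)/16 + 2

For G(s) to be correct, d/ds[G] must agree with the stated G'(s) identically.
A general antiderivative is -s**2*cos(2*s)/8 + s*sin(2*s)/8 - s*cos(2*s)/3 + sin(2*s)/6 - 9*cos(2*s)/16 + C.
The condition gives C = -sin(2)/24 - 17*cos(2)/48 + 2 - (-sin(2)/24 - 17*cos(2)/48) = 2.
So G(s) = -s**2*cos(2*s)/8 + s*sin(2*s)/8 - s*cos(2*s)/3 + sin(2*s)/6 - 9*cos(2*s)/16 + 2.
Check: d/ds[-s**2*cos(2*s)/8 + s*sin(2*s)/8 - s*cos(2*s)/3 + sin(2*s)/6 - 9*cos(2*s)/16 + 2] = s**2*sin(2*s)/4 + 2*s*sin(2*s)/3 + 5*sin(2*s)/4, which equals G'(s).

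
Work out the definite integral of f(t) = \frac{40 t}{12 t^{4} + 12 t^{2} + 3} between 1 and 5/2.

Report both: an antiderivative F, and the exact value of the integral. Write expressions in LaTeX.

The substitution u = t^{2} + \frac{1}{2} works: f is exactly (dF/du)*(du/dt) for that inner function.
F(t) = - \frac{10}{3 \left(2 t^{2} + 1\right)} is an antiderivative of f.
Check: d/dt[- \frac{10}{3 \left(2 t^{2} + 1\right)}] = \frac{40 t}{12 t^{4} + 12 t^{2} + 3} = f(t).
F(5/2) = - \frac{20}{81}; F(1) = - \frac{10}{9}.
Integral = F(5/2) - F(1) = \frac{70}{81}.

Antiderivative: F(t) = - \frac{10}{3 \left(2 t^{2} + 1\right)}; value = \frac{70}{81}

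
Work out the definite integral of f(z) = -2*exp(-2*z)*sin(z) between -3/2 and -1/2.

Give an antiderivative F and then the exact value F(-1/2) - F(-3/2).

Antiderivative: F(z) = 4*exp(-2*z)*sin(z)/5 + 2*exp(-2*z)*cos(z)/5; value = -4*exp(1)*sin(1/2)/5 - 2*exp(3)*cos(3/2)/5 + 2*exp(1)*cos(1/2)/5 + 4*exp(3)*sin(3/2)/5

Differentiate the proposed F(z) back; it has to land on f(z) exactly.
F(z) = 4*exp(-2*z)*sin(z)/5 + 2*exp(-2*z)*cos(z)/5 is an antiderivative of f.
Check: d/dz[4*exp(-2*z)*sin(z)/5 + 2*exp(-2*z)*cos(z)/5] = -2*exp(-2*z)*sin(z) = f(z).
F(-1/2) = -4*exp(1)*sin(1/2)/5 + 2*exp(1)*cos(1/2)/5; F(-3/2) = -4*exp(3)*sin(3/2)/5 + 2*exp(3)*cos(3/2)/5.
Integral = F(-1/2) - F(-3/2) = -4*exp(1)*sin(1/2)/5 - 2*exp(3)*cos(3/2)/5 + 2*exp(1)*cos(1/2)/5 + 4*exp(3)*sin(3/2)/5.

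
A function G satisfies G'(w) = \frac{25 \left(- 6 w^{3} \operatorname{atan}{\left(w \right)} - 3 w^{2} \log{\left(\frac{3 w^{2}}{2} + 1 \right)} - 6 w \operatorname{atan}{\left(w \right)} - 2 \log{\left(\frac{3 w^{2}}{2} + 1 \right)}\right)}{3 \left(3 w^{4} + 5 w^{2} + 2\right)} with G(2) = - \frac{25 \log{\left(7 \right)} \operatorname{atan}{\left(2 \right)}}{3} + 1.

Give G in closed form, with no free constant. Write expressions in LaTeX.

Recognize the product-rule pattern: G'(w) = u'v + uv' with u = - \frac{25 \operatorname{atan}{\left(w \right)}}{3}, v = \log{\left(\frac{3 w^{2}}{2} + 1 \right)}, so integration by parts undoes it.
A general antiderivative is - \frac{25 \log{\left(\frac{3 w^{2}}{2} + 1 \right)} \operatorname{atan}{\left(w \right)}}{3} + C.
The condition gives C = - \frac{25 \log{\left(7 \right)} \operatorname{atan}{\left(2 \right)}}{3} + 1 - (- \frac{25 \log{\left(7 \right)} \operatorname{atan}{\left(2 \right)}}{3}) = 1.
So G(w) = - \frac{25 \log{\left(\frac{3 w^{2}}{2} + 1 \right)} \operatorname{atan}{\left(w \right)}}{3} + 1.
Check: d/dw[- \frac{25 \log{\left(\frac{3 w^{2}}{2} + 1 \right)} \operatorname{atan}{\left(w \right)}}{3} + 1] = \frac{- 150 w^{3} \operatorname{atan}{\left(w \right)} - 75 w^{2} \log{\left(\frac{3 w^{2}}{2} + 1 \right)} - 150 w \operatorname{atan}{\left(w \right)} - 50 \log{\left(\frac{3 w^{2}}{2} + 1 \right)}}{9 w^{4} + 15 w^{2} + 6}, which equals G'(w).

G(w) = - \frac{25 \log{\left(\frac{3 w^{2}}{2} + 1 \right)} \operatorname{atan}{\left(w \right)}}{3} + 1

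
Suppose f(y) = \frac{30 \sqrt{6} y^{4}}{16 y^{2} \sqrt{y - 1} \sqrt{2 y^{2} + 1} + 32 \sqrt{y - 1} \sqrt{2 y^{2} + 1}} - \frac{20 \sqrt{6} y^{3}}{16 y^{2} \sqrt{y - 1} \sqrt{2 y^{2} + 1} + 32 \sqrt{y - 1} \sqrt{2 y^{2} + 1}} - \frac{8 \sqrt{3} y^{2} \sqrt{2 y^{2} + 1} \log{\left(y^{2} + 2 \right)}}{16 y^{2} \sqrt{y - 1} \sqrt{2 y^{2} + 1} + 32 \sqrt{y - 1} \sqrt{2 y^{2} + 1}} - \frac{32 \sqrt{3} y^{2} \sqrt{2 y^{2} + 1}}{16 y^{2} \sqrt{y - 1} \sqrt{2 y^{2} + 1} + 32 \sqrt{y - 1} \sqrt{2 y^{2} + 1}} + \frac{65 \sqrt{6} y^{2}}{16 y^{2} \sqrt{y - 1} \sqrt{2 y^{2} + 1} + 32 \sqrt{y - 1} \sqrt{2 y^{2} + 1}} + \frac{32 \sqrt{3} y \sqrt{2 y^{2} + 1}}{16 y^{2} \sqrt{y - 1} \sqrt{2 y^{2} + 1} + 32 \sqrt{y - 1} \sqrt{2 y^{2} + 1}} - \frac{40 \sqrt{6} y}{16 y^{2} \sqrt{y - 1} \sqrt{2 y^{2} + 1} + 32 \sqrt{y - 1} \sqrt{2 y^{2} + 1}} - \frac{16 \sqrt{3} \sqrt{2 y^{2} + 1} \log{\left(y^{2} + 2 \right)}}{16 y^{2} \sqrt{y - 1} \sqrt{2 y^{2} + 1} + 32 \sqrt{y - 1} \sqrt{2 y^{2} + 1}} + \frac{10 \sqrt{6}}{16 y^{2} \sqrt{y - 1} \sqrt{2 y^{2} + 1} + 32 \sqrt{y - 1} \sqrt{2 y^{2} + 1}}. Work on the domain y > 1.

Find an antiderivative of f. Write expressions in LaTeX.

Recognize the product-rule pattern: f = u'v + uv' with u = \frac{\sqrt{3 y - 3}}{2}, v = \frac{5 \sqrt{4 y^{2} + 2}}{4} - 2 \log{\left(y^{2} + 2 \right)}, so integration by parts undoes it.
Check: d/dy[- \frac{\sqrt{3} \sqrt{y - 1} \left(- 5 \sqrt{2} \sqrt{2 y^{2} + 1} + 8 \log{\left(y^{2} + 2 \right)}\right)}{8}] = \frac{30 \sqrt{6} y^{4} - 20 \sqrt{6} y^{3} - 8 \sqrt{3} y^{2} \sqrt{2 y^{2} + 1} \log{\left(y^{2} + 2 \right)} - 32 \sqrt{3} y^{2} \sqrt{2 y^{2} + 1} + 65 \sqrt{6} y^{2} + 32 \sqrt{3} y \sqrt{2 y^{2} + 1} - 40 \sqrt{6} y - 16 \sqrt{3} \sqrt{2 y^{2} + 1} \log{\left(y^{2} + 2 \right)} + 10 \sqrt{6}}{16 y^{2} \sqrt{y - 1} \sqrt{2 y^{2} + 1} + 32 \sqrt{y - 1} \sqrt{2 y^{2} + 1}}, which equals f(y).

An antiderivative is F(y) = - \frac{\sqrt{3} \sqrt{y - 1} \left(- 5 \sqrt{2} \sqrt{2 y^{2} + 1} + 8 \log{\left(y^{2} + 2 \right)}\right)}{8}.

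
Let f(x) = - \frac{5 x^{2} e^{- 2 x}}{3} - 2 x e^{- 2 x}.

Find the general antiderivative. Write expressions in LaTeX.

f has the shape u'v + uv' for u = \frac{5 x^{2}}{6} + \frac{11 x}{6} + \frac{11}{12} and v = e^{- 2 x} — it is the derivative of the product u*v.
Check: d/dx[\frac{\left(10 x^{2} + 22 x + 11\right) e^{- 2 x}}{12}] = \frac{\left(- 5 x^{2} - 6 x\right) e^{- 2 x}}{3}, which equals f(x).

F(x) = \frac{\left(10 x^{2} + 22 x + 11\right) e^{- 2 x}}{12} + C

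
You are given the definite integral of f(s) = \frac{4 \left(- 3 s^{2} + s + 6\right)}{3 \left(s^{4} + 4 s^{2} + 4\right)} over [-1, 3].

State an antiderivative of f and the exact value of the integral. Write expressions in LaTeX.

Antiderivative: F(s) = \frac{2 s}{\frac{s^{2}}{2} + 1} - \frac{1}{\frac{3 s^{2}}{2} + 3}; value = \frac{256}{99}

f has the shape u'v + uv' for u = \frac{1}{\frac{s^{2}}{2} + 1} and v = 2 s - \frac{1}{3} — it is the derivative of the product u*v.
F(s) = \frac{2 s}{\frac{s^{2}}{2} + 1} - \frac{1}{\frac{3 s^{2}}{2} + 3} is an antiderivative of f.
Check: d/ds[\frac{2 s}{\frac{s^{2}}{2} + 1} - \frac{1}{\frac{3 s^{2}}{2} + 3}] = \frac{- 12 s^{2} + 4 s + 24}{3 s^{4} + 12 s^{2} + 12}, which equals f(s).
F(3) = \frac{34}{33}; F(-1) = - \frac{14}{9}.
Integral = F(3) - F(-1) = \frac{256}{99}.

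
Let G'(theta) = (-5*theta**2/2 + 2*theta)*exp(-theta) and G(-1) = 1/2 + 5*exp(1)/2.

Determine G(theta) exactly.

G(theta) = (5*theta**2 + 6*theta + exp(theta) + 6)*exp(-theta)/2

Recognize the product-rule pattern: G'(theta) = u'v + uv' with u = 5*theta**2/2 + 3*theta + 3, v = exp(-theta), so integration by parts undoes it.
A general antiderivative is (5*theta**2 + 6*theta + 6)*exp(-theta)/2 + C.
The condition gives C = 1/2 + 5*exp(1)/2 - (5*exp(1)/2) = 1/2.
So G(theta) = (5*theta**2 + 6*theta + exp(theta) + 6)*exp(-theta)/2.
Check: d/dtheta[(5*theta**2 + 6*theta + exp(theta) + 6)*exp(-theta)/2] = (-5*theta**2 + 4*theta)*exp(-theta)/2, which equals G'(theta).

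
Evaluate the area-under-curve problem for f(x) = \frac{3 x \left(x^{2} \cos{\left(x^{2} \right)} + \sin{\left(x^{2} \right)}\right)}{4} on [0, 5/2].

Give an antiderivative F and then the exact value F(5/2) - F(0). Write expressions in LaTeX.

Recognize the product-rule pattern: f = u'v + uv' with u = \frac{3 x^{2}}{8}, v = \sin{\left(x^{2} \right)}, so integration by parts undoes it.
F(x) = \frac{3 x^{2} \sin{\left(x^{2} \right)}}{8} is an antiderivative of f.
Check: d/dx[\frac{3 x^{2} \sin{\left(x^{2} \right)}}{8}] = \frac{3 x^{3} \cos{\left(x^{2} \right)}}{4} + \frac{3 x \sin{\left(x^{2} \right)}}{4}, which equals f(x).
F(5/2) = \frac{75 \sin{\left(\frac{25}{4} \right)}}{32}; F(0) = 0.
Integral = F(5/2) - F(0) = \frac{75 \sin{\left(\frac{25}{4} \right)}}{32}.

Antiderivative: F(x) = \frac{3 x^{2} \sin{\left(x^{2} \right)}}{8}; value = \frac{75 \sin{\left(\frac{25}{4} \right)}}{32}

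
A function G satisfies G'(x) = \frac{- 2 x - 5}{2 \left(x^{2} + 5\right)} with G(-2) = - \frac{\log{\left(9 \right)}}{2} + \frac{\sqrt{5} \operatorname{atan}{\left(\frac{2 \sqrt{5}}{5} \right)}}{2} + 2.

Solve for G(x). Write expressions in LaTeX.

A candidate passes only if d/dx[G] lands on the given G'(x) exactly.
A general antiderivative is - \frac{\log{\left(x^{2} + 5 \right)}}{2} - \frac{\sqrt{5} \operatorname{atan}{\left(\frac{\sqrt{5} x}{5} \right)}}{2} + C.
The condition gives C = - \frac{\log{\left(9 \right)}}{2} + \frac{\sqrt{5} \operatorname{atan}{\left(\frac{2 \sqrt{5}}{5} \right)}}{2} + 2 - (- \frac{\log{\left(9 \right)}}{2} + \frac{\sqrt{5} \operatorname{atan}{\left(\frac{2 \sqrt{5}}{5} \right)}}{2}) = 2.
So G(x) = - \frac{\log{\left(x^{2} + 5 \right)}}{2} - \frac{\sqrt{5} \operatorname{atan}{\left(\frac{\sqrt{5} x}{5} \right)}}{2} + 2.
Check: d/dx[- \frac{\log{\left(x^{2} + 5 \right)}}{2} - \frac{\sqrt{5} \operatorname{atan}{\left(\frac{\sqrt{5} x}{5} \right)}}{2} + 2] = \frac{- 2 x - 5}{2 x^{2} + 10}, which equals G'(x).

G(x) = - \frac{\log{\left(x^{2} + 5 \right)}}{2} - \frac{\sqrt{5} \operatorname{atan}{\left(\frac{\sqrt{5} x}{5} \right)}}{2} + 2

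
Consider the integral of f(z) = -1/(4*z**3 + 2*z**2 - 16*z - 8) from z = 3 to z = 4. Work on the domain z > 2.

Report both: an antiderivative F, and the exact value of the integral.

Factor the denominator (2*(z - 2)*(z + 2)*(2*z + 1)) and decompose: f = 2/(15*(2*z + 1)) - 1/(24*(z + 2)) - 1/(40*(z - 2)); each piece integrates to a log, atan, or power term.
F(z) = -log(z - 2)/40 + log(z + 1/2)/15 - log(z + 2)/24 is an antiderivative of f.
Check: d/dz[-log(z - 2)/40 + log(z + 1/2)/15 - log(z + 2)/24] = -1/(4*z**3 + 2*z**2 - 16*z - 8) = f(z).
F(4) = -log(6)/24 - log(2)/40 + log(9/2)/15; F(3) = -log(5)/24 + log(7/2)/15.
Integral = F(4) - F(3) = -log(7/2)/15 - log(6)/24 - log(2)/40 + log(5)/24 + log(9/2)/15.

Antiderivative: F(z) = -log(z - 2)/40 + log(z + 1/2)/15 - log(z + 2)/24; value = -log(7/2)/15 - log(6)/24 - log(2)/40 + log(5)/24 + log(9/2)/15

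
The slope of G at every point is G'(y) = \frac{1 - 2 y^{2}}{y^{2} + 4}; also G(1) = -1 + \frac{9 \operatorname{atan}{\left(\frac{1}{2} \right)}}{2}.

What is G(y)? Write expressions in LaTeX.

Since d/dy undoes antidifferentiation here, G(y) must give back the stated G'(y).
A general antiderivative is - 2 y + \frac{9 \operatorname{atan}{\left(\frac{y}{2} \right)}}{2} + C.
The condition gives C = -1 + \frac{9 \operatorname{atan}{\left(\frac{1}{2} \right)}}{2} - (-2 + \frac{9 \operatorname{atan}{\left(\frac{1}{2} \right)}}{2}) = 1.
So G(y) = - \frac{4 y - 9 \operatorname{atan}{\left(\frac{y}{2} \right)} - 2}{2}.
Check: d/dy[- \frac{4 y - 9 \operatorname{atan}{\left(\frac{y}{2} \right)} - 2}{2}] = \frac{1 - 2 y^{2}}{y^{2} + 4} = G'(y).

G(y) = - \frac{4 y - 9 \operatorname{atan}{\left(\frac{y}{2} \right)} - 2}{2}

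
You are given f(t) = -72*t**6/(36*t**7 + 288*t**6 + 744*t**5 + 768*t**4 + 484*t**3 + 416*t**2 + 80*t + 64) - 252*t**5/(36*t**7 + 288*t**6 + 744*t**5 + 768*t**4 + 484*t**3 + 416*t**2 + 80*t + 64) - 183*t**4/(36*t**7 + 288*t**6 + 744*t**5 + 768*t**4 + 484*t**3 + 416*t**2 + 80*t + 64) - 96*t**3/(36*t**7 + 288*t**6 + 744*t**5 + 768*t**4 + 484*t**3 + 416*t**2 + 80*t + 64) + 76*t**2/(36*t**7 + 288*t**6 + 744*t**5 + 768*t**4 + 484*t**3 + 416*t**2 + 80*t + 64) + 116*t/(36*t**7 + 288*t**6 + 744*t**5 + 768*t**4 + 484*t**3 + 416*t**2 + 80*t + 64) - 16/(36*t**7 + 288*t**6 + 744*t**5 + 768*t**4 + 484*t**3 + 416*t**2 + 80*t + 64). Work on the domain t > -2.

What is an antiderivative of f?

An antiderivative is F(t) = -(48*t**3*log(3*t/2 + 6) + 96*t**2*log(3*t/2 + 6) + 24*t**2 + 16*t*log(3*t/2 + 6) + 3*t + 32*log(3*t/2 + 6) + 14)/(8*(t + 2)*(3*t**2 + 1)).

Integrate term by term and add the pieces.
Check: d/dt[-(48*t**3*log(3*t/2 + 6) + 96*t**2*log(3*t/2 + 6) + 24*t**2 + 16*t*log(3*t/2 + 6) + 3*t + 32*log(3*t/2 + 6) + 14)/(8*(t + 2)*(3*t**2 + 1))] = (-72*t**6 - 252*t**5 - 183*t**4 - 96*t**3 + 76*t**2 + 116*t - 16)/(36*t**7 + 288*t**6 + 744*t**5 + 768*t**4 + 484*t**3 + 416*t**2 + 80*t + 64), which equals f(t).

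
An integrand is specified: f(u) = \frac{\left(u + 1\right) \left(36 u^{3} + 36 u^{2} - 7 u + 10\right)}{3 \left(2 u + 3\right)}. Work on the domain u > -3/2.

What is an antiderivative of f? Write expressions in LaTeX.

An antiderivative is F(u) = \frac{3 u^{4}}{2} + u^{3} + \frac{u^{2}}{6} + \frac{5 \log{\left(u + \frac{3}{2} \right)}}{3}.

A candidate is checked by its d/du: the result must match f(u).
Check: d/du[\frac{3 u^{4}}{2} + u^{3} + \frac{u^{2}}{6} + \frac{5 \log{\left(u + \frac{3}{2} \right)}}{3}] = \frac{36 u^{4} + 72 u^{3} + 29 u^{2} + 3 u + 10}{6 u + 9}, which equals f(u).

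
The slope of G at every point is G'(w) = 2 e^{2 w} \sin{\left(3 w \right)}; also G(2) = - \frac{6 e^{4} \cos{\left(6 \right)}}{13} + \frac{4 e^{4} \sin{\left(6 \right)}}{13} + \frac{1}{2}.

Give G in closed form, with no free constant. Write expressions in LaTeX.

G(w) = \frac{8 e^{2 w} \sin{\left(3 w \right)} - 12 e^{2 w} \cos{\left(3 w \right)} + 13}{26}

Differentiate the proposed G(w) back; it has to land on the given G'(w).
A general antiderivative is \frac{4 e^{2 w} \sin{\left(3 w \right)}}{13} - \frac{6 e^{2 w} \cos{\left(3 w \right)}}{13} + C.
The condition gives C = - \frac{6 e^{4} \cos{\left(6 \right)}}{13} + \frac{4 e^{4} \sin{\left(6 \right)}}{13} + \frac{1}{2} - (- \frac{6 e^{4} \cos{\left(6 \right)}}{13} + \frac{4 e^{4} \sin{\left(6 \right)}}{13}) = \frac{1}{2}.
So G(w) = \frac{8 e^{2 w} \sin{\left(3 w \right)} - 12 e^{2 w} \cos{\left(3 w \right)} + 13}{26}.
Check: d/dw[\frac{8 e^{2 w} \sin{\left(3 w \right)} - 12 e^{2 w} \cos{\left(3 w \right)} + 13}{26}] = 2 e^{2 w} \sin{\left(3 w \right)} = G'(w).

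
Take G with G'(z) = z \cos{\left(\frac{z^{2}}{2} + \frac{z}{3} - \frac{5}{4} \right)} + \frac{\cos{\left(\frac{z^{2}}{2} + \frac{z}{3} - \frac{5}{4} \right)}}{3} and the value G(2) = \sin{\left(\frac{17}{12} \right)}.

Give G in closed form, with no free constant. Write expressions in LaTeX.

The substitution u = \frac{z^{2}}{2} + \frac{z}{3} - \frac{5}{4} works: G'(z) is exactly (dG/du)*(du/dz) for that inner function.
A general antiderivative is \sin{\left(\frac{z^{2}}{2} + \frac{z}{3} - \frac{5}{4} \right)} + C.
The condition gives C = \sin{\left(\frac{17}{12} \right)} - (\sin{\left(\frac{17}{12} \right)}) = 0.
So G(z) = \sin{\left(\frac{z^{2}}{2} + \frac{z}{3} - \frac{5}{4} \right)}.
Check: d/dz[\sin{\left(\frac{z^{2}}{2} + \frac{z}{3} - \frac{5}{4} \right)}] = z \cos{\left(\frac{z^{2}}{2} + \frac{z}{3} - \frac{5}{4} \right)} + \frac{\cos{\left(\frac{z^{2}}{2} + \frac{z}{3} - \frac{5}{4} \right)}}{3} = G'(z).

G(z) = \sin{\left(\frac{z^{2}}{2} + \frac{z}{3} - \frac{5}{4} \right)}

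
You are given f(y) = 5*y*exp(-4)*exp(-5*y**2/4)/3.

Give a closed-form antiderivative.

f matches the chain-rule pattern g'(h)*h' with inner function h(y) = -5*y**2/4 - 4; substituting u = h(y) collapses the integral.
Check: d/dy[-2*exp(-4)*exp(-5*y**2/4)/3] = 5*y*exp(-4)*exp(-5*y**2/4)/3 = f(y).

An antiderivative is F(y) = -2*exp(-4)*exp(-5*y**2/4)/3.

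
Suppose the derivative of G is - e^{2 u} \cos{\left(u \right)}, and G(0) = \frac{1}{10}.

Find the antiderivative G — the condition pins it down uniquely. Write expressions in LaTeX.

A candidate passes only if d/du[G] lands on the given G'(u) exactly.
A general antiderivative is - \frac{e^{2 u} \sin{\left(u \right)}}{5} - \frac{2 e^{2 u} \cos{\left(u \right)}}{5} + C.
The condition gives C = \frac{1}{10} - (- \frac{2}{5}) = \frac{1}{2}.
So G(u) = - \frac{e^{2 u} \sin{\left(u \right)}}{5} - \frac{2 e^{2 u} \cos{\left(u \right)}}{5} + \frac{1}{2}.
Check: d/du[- \frac{e^{2 u} \sin{\left(u \right)}}{5} - \frac{2 e^{2 u} \cos{\left(u \right)}}{5} + \frac{1}{2}] = - e^{2 u} \cos{\left(u \right)} = G'(u).

G(u) = - \frac{e^{2 u} \sin{\left(u \right)}}{5} - \frac{2 e^{2 u} \cos{\left(u \right)}}{5} + \frac{1}{2}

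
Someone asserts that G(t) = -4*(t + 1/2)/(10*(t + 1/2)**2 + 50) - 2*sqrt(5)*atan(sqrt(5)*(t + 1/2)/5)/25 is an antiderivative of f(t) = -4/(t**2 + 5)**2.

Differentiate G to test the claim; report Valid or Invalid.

d/dt[G] = -64/(16*t**4 + 32*t**3 + 184*t**2 + 168*t + 441)
d/dt[G] - f(t) = (128*t**3 + 96*t**2 + 672*t + 164)/(16*t**8 + 32*t**7 + 344*t**6 + 488*t**5 + 2681*t**4 + 2480*t**3 + 9010*t**2 + 4200*t + 11025) != 0.

Invalid: d/dt[G] - f = (128*t**3 + 96*t**2 + 672*t + 164)/(16*t**8 + 32*t**7 + 344*t**6 + 488*t**5 + 2681*t**4 + 2480*t**3 + 9010*t**2 + 4200*t + 11025), which is not 0.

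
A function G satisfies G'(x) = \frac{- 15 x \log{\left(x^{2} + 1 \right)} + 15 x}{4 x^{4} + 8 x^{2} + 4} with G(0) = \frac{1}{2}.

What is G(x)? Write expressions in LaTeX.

G(x) = \frac{1}{2} + \frac{15 \log{\left(x^{2} + 1 \right)}}{8 x^{2} + 8}

Recognize the product-rule pattern: G'(x) = u'v + uv' with u = \frac{15}{8 \left(x^{2} + 1\right)}, v = \log{\left(x^{2} + 1 \right)}, so integration by parts undoes it.
A general antiderivative is \frac{15 \log{\left(x^{2} + 1 \right)}}{8 \left(x^{2} + 1\right)} + C.
The condition gives C = \frac{1}{2} - (0) = \frac{1}{2}.
So G(x) = \frac{1}{2} + \frac{15 \log{\left(x^{2} + 1 \right)}}{8 x^{2} + 8}.
Check: d/dx[\frac{1}{2} + \frac{15 \log{\left(x^{2} + 1 \right)}}{8 x^{2} + 8}] = \frac{- 15 x \log{\left(x^{2} + 1 \right)} + 15 x}{4 x^{4} + 8 x^{2} + 4} = G'(x).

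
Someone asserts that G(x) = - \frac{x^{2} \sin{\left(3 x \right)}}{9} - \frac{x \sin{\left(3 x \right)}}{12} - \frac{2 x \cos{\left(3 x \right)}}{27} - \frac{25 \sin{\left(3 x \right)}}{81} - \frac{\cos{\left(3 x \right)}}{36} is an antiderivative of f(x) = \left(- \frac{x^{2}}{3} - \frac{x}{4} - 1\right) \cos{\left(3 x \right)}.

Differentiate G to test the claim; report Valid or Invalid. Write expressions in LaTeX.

d/dx[G] = - \frac{x^{2} \cos{\left(3 x \right)}}{3} - \frac{x \cos{\left(3 x \right)}}{4} - \cos{\left(3 x \right)}
This equals f(x) exactly, so the claim holds.

Valid. The derivative of G reproduces f.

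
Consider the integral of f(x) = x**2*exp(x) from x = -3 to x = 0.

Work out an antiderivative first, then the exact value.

Antiderivative: F(x) = x**2*exp(x) - 2*x*exp(x) + 2*exp(x); value = 2 - 17*exp(-3)

f has the shape u'v + uv' for u = x**2 - 2*x + 2 and v = exp(x) — it is the derivative of the product u*v.
F(x) = x**2*exp(x) - 2*x*exp(x) + 2*exp(x) is an antiderivative of f.
Check: d/dx[x**2*exp(x) - 2*x*exp(x) + 2*exp(x)] = x**2*exp(x) = f(x).
F(0) = 2; F(-3) = 17*exp(-3).
Integral = F(0) - F(-3) = 2 - 17*exp(-3).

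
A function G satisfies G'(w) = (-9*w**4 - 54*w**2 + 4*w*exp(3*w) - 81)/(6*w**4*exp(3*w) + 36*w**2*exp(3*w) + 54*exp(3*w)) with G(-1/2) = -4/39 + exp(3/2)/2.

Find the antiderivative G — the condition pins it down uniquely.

G(w) = (3*w**2 - 2*exp(3*w) + 9)*exp(-3*w)/(6*(w**2 + 3))

For G(w) to be correct, d/dw[G] must agree with the stated G'(w) identically.
A general antiderivative is exp(-3*w)/2 - 1/(3*(w**2 + 3)) + C.
The condition gives C = -4/39 + exp(3/2)/2 - (-4/39 + exp(3/2)/2) = 0.
So G(w) = (3*w**2 - 2*exp(3*w) + 9)*exp(-3*w)/(6*(w**2 + 3)).
Check: d/dw[(3*w**2 - 2*exp(3*w) + 9)*exp(-3*w)/(6*(w**2 + 3))] = (-9*w**4 - 54*w**2 + 4*w*exp(3*w) - 81)/(6*w**4*exp(3*w) + 36*w**2*exp(3*w) + 54*exp(3*w)) = G'(w).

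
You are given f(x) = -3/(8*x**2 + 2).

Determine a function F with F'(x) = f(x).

An antiderivative is F(x) = -3*atan(2*x)/4.

Whatever form F(x) takes, F'(x) = f(x) is non-negotiable.
Check: d/dx[-3*atan(2*x)/4] = -3/(8*x**2 + 2) = f(x).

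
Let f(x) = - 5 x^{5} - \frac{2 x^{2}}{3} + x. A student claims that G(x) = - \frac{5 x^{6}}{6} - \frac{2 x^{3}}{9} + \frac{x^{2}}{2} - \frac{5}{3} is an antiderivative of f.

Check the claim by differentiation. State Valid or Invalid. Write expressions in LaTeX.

Valid. The derivative of G reproduces f.

d/dx[G] = - 5 x^{5} - \frac{2 x^{2}}{3} + x
This equals f(x) exactly, so the claim holds.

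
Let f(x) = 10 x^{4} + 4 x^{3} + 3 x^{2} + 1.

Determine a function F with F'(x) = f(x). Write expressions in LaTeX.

Integrate term by term and add the pieces.
Check: d/dx[x \left(2 x^{4} + x^{3} + x^{2} + 1\right)] = 10 x^{4} + 4 x^{3} + 3 x^{2} + 1 = f(x).

An antiderivative is F(x) = x \left(2 x^{4} + x^{3} + x^{2} + 1\right).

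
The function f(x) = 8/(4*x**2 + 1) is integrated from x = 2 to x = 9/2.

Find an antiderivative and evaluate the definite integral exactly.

Differentiate the proposed F(x) back; it has to land on f(x) exactly.
F(x) = 4*atan(2*x) is an antiderivative of f.
Check: d/dx[4*atan(2*x)] = 8/(4*x**2 + 1) = f(x).
F(9/2) = 4*atan(9); F(2) = 4*atan(4).
Integral = F(9/2) - F(2) = -4*atan(4) + 4*atan(9).

Antiderivative: F(x) = 4*atan(2*x); value = -4*atan(4) + 4*atan(9)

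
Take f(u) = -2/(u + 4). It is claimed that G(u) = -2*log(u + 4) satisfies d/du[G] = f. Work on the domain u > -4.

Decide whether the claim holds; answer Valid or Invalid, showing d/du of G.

d/du[G] = -2/(u + 4)
This equals f(u) exactly, so the claim holds.

Valid. The derivative of G reproduces f.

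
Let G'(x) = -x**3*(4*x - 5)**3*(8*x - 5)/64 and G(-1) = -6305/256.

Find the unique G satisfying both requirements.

G(x) = -x**8 + 5*x**7 - 75*x**6/8 + 125*x**5/16 - 625*x**4/256 + 1

G'(x) matches the chain-rule pattern g'(h)*h' with inner function h(x) = x**2 - 5*x/4; substituting u = h(x) collapses the integral.
A general antiderivative is -(x**2 - 5*x/4)**4 + C.
The condition gives C = -6305/256 - (-6561/256) = 1.
So G(x) = -x**8 + 5*x**7 - 75*x**6/8 + 125*x**5/16 - 625*x**4/256 + 1.
Check: d/dx[-x**8 + 5*x**7 - 75*x**6/8 + 125*x**5/16 - 625*x**4/256 + 1] = -8*x**7 + 35*x**6 - 225*x**5/4 + 625*x**4/16 - 625*x**3/64, which equals G'(x).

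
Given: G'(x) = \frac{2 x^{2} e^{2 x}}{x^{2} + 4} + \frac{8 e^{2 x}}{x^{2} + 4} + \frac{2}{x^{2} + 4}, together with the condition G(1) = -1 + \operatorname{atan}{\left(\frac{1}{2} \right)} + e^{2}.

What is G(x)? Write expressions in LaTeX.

Integrate term by term and add the pieces.
A general antiderivative is e^{2 x} + \operatorname{atan}{\left(\frac{x}{2} \right)} + C.
The condition gives C = -1 + \operatorname{atan}{\left(\frac{1}{2} \right)} + e^{2} - (\operatorname{atan}{\left(\frac{1}{2} \right)} + e^{2}) = -1.
So G(x) = e^{2 x} + \operatorname{atan}{\left(\frac{x}{2} \right)} - 1.
Check: d/dx[e^{2 x} + \operatorname{atan}{\left(\frac{x}{2} \right)} - 1] = \frac{2 x^{2} e^{2 x} + 8 e^{2 x} + 2}{x^{2} + 4}, which equals G'(x).

G(x) = e^{2 x} + \operatorname{atan}{\left(\frac{x}{2} \right)} - 1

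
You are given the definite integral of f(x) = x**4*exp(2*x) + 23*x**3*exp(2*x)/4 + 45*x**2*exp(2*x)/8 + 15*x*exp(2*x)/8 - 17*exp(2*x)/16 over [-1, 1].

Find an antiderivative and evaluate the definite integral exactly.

f has the shape u'v + uv' for u = x**4/2 + 15*x**3/8 + 15*x/16 - 1 and v = exp(2*x) — it is the derivative of the product u*v.
F(x) = -(-8*x**4 - 30*x**3 - 15*x + 16)*exp(2*x)/16 is an antiderivative of f.
Check: d/dx[-(-8*x**4 - 30*x**3 - 15*x + 16)*exp(2*x)/16] = x**4*exp(2*x) + 23*x**3*exp(2*x)/4 + 45*x**2*exp(2*x)/8 + 15*x*exp(2*x)/8 - 17*exp(2*x)/16 = f(x).
F(1) = 37*exp(2)/16; F(-1) = -53*exp(-2)/16.
Integral = F(1) - F(-1) = 53*exp(-2)/16 + 37*exp(2)/16.

Antiderivative: F(x) = -(-8*x**4 - 30*x**3 - 15*x + 16)*exp(2*x)/16; value = 53*exp(-2)/16 + 37*exp(2)/16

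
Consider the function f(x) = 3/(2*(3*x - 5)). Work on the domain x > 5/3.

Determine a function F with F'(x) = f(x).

Since d/dx undoes antidifferentiation here, F'(x) = f(x) is required of F(x).
Check: d/dx[log(3*x - 5)/2] = 3/(6*x - 10), which equals f(x).

An antiderivative is F(x) = log(3*x - 5)/2.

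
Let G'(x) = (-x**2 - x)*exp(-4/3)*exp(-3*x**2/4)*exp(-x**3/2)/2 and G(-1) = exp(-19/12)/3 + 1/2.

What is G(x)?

G(x) = (3 + 2*exp(-4/3)*exp(-3*x**2/4)*exp(-x**3/2))/6

The substitution u = -x**3/2 - 3*x**2/4 - 4/3 works: G'(x) is exactly (dG/du)*(du/dx) for that inner function.
A general antiderivative is exp(-x**3/2 - 3*x**2/4 - 4/3)/3 + C.
The condition gives C = exp(-19/12)/3 + 1/2 - (exp(-19/12)/3) = 1/2.
So G(x) = (3 + 2*exp(-4/3)*exp(-3*x**2/4)*exp(-x**3/2))/6.
Check: d/dx[(3 + 2*exp(-4/3)*exp(-3*x**2/4)*exp(-x**3/2))/6] = (-x**2 - x)*exp(-4/3)*exp(-3*x**2/4)*exp(-x**3/2)/2 = G'(x).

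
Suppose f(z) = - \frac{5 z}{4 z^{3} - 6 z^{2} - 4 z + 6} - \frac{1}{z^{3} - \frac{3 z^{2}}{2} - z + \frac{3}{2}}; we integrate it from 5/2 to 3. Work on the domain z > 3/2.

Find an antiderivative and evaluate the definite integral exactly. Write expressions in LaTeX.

Antiderivative: F(z) = \frac{- 46 \log{\left(z - \frac{3}{2} \right)} + 45 \log{\left(z - 1 \right)} + \log{\left(z + 1 \right)}}{20}; value = - \frac{91 \log{\left(\frac{3}{2} \right)}}{20} - \frac{\log{\left(\frac{7}{2} \right)}}{20} + \frac{\log{\left(4 \right)}}{20} + \frac{9 \log{\left(2 \right)}}{4}

Factor the denominator (2 \left(z - 1\right) \left(z + 1\right) \left(2 z - 3\right)) and decompose: f = - \frac{23}{5 \left(2 z - 3\right)} + \frac{1}{20 \left(z + 1\right)} + \frac{9}{4 \left(z - 1\right)}; each piece integrates to a log, atan, or power term.
F(z) = \frac{- 46 \log{\left(z - \frac{3}{2} \right)} + 45 \log{\left(z - 1 \right)} + \log{\left(z + 1 \right)}}{20} is an antiderivative of f.
Check: d/dz[\frac{- 46 \log{\left(z - \frac{3}{2} \right)} + 45 \log{\left(z - 1 \right)} + \log{\left(z + 1 \right)}}{20}] = \frac{- 5 z - 4}{4 z^{3} - 6 z^{2} - 4 z + 6}, which equals f(z).
F(3) = - \frac{23 \log{\left(\frac{3}{2} \right)}}{10} + \frac{\log{\left(4 \right)}}{20} + \frac{9 \log{\left(2 \right)}}{4}; F(5/2) = \frac{\log{\left(\frac{7}{2} \right)}}{20} + \frac{9 \log{\left(\frac{3}{2} \right)}}{4}.
Integral = F(3) - F(5/2) = - \frac{91 \log{\left(\frac{3}{2} \right)}}{20} - \frac{\log{\left(\frac{7}{2} \right)}}{20} + \frac{\log{\left(4 \right)}}{20} + \frac{9 \log{\left(2 \right)}}{4}.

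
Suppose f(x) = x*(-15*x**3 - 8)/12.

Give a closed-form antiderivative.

An antiderivative is F(x) = -x**5/4 - x**2/3.

Any candidate F(x) must reproduce f(x) exactly when differentiated.
Check: d/dx[-x**5/4 - x**2/3] = -5*x**4/4 - 2*x/3, which equals f(x).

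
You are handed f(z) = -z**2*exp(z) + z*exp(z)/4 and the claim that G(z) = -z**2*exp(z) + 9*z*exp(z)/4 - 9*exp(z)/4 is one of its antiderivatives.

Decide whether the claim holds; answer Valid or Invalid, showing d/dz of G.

d/dz[G] = -z**2*exp(z) + z*exp(z)/4
This equals f(z) exactly, so the claim holds.

Valid - differentiating G returns exactly f.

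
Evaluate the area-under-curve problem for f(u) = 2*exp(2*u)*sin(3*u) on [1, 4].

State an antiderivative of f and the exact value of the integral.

Antiderivative: F(u) = 4*exp(2*u)*sin(3*u)/13 - 6*exp(2*u)*cos(3*u)/13; value = -6*exp(8)*cos(12)/13 + 4*exp(8)*sin(12)/13 + 6*exp(2)*cos(3)/13 - 4*exp(2)*sin(3)/13

A first test for any F(u): its u-derivative must equal f(u) identically.
F(u) = 4*exp(2*u)*sin(3*u)/13 - 6*exp(2*u)*cos(3*u)/13 is an antiderivative of f.
Check: d/du[4*exp(2*u)*sin(3*u)/13 - 6*exp(2*u)*cos(3*u)/13] = 2*exp(2*u)*sin(3*u) = f(u).
F(4) = -6*exp(8)*cos(12)/13 + 4*exp(8)*sin(12)/13; F(1) = 4*exp(2)*sin(3)/13 - 6*exp(2)*cos(3)/13.
Integral = F(4) - F(1) = -6*exp(8)*cos(12)/13 + 4*exp(8)*sin(12)/13 + 6*exp(2)*cos(3)/13 - 4*exp(2)*sin(3)/13.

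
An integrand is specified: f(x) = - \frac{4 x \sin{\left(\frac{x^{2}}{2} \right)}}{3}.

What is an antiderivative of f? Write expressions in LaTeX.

An antiderivative is F(x) = \frac{4 \cos{\left(\frac{x^{2}}{2} \right)}}{3}.

f matches the chain-rule pattern g'(h)*h' with inner function h(x) = \frac{x^{2}}{2}; substituting u = h(x) collapses the integral.
Check: d/dx[\frac{4 \cos{\left(\frac{x^{2}}{2} \right)}}{3}] = - \frac{4 x \sin{\left(\frac{x^{2}}{2} \right)}}{3} = f(x).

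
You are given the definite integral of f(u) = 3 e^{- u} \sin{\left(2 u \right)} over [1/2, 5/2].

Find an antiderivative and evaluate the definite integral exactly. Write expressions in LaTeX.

Antiderivative: F(u) = - \frac{3 e^{- u} \sin{\left(2 u \right)}}{5} - \frac{6 e^{- u} \cos{\left(2 u \right)}}{5}; value = - \frac{6 \cos{\left(5 \right)}}{5 e^{\frac{5}{2}}} - \frac{3 \sin{\left(5 \right)}}{5 e^{\frac{5}{2}}} + \frac{3 \sin{\left(1 \right)}}{5 e^{\frac{1}{2}}} + \frac{6 \cos{\left(1 \right)}}{5 e^{\frac{1}{2}}}

Differentiate the proposed F(u) back; it has to land on f(u) exactly.
F(u) = - \frac{3 e^{- u} \sin{\left(2 u \right)}}{5} - \frac{6 e^{- u} \cos{\left(2 u \right)}}{5} is an antiderivative of f.
Check: d/du[- \frac{3 e^{- u} \sin{\left(2 u \right)}}{5} - \frac{6 e^{- u} \cos{\left(2 u \right)}}{5}] = 3 e^{- u} \sin{\left(2 u \right)} = f(u).
F(5/2) = - \frac{6 \cos{\left(5 \right)}}{5 e^{\frac{5}{2}}} - \frac{3 \sin{\left(5 \right)}}{5 e^{\frac{5}{2}}}; F(1/2) = - \frac{6 \cos{\left(1 \right)}}{5 e^{\frac{1}{2}}} - \frac{3 \sin{\left(1 \right)}}{5 e^{\frac{1}{2}}}.
Integral = F(5/2) - F(1/2) = - \frac{6 \cos{\left(5 \right)}}{5 e^{\frac{5}{2}}} - \frac{3 \sin{\left(5 \right)}}{5 e^{\frac{5}{2}}} + \frac{3 \sin{\left(1 \right)}}{5 e^{\frac{1}{2}}} + \frac{6 \cos{\left(1 \right)}}{5 e^{\frac{1}{2}}}.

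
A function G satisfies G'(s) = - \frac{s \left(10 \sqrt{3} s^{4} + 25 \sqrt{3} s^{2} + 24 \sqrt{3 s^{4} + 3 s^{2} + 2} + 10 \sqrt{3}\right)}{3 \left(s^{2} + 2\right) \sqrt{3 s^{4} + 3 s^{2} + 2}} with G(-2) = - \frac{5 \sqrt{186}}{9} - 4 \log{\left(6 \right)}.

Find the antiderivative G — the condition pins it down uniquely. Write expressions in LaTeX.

Recover the given G'(s) by differentiating a candidate G(s); any mismatch rules it out.
A general antiderivative is - \frac{5 \sqrt{s^{4} + s^{2} + \frac{2}{3}}}{3} - 4 \log{\left(s^{2} + 2 \right)} + C.
The condition gives C = - \frac{5 \sqrt{186}}{9} - 4 \log{\left(6 \right)} - (- \frac{5 \sqrt{186}}{9} - 4 \log{\left(6 \right)}) = 0.
So G(s) = \frac{- 5 \sqrt{3} \sqrt{3 s^{4} + 3 s^{2} + 2} - 36 \log{\left(s^{2} + 2 \right)}}{9}.
Check: d/ds[\frac{- 5 \sqrt{3} \sqrt{3 s^{4} + 3 s^{2} + 2} - 36 \log{\left(s^{2} + 2 \right)}}{9}] = \frac{- 10 \sqrt{3} s^{5} - 25 \sqrt{3} s^{3} - 24 s \sqrt{3 s^{4} + 3 s^{2} + 2} - 10 \sqrt{3} s}{3 s^{2} \sqrt{3 s^{4} + 3 s^{2} + 2} + 6 \sqrt{3 s^{4} + 3 s^{2} + 2}}, which equals G'(s).

G(s) = \frac{- 5 \sqrt{3} \sqrt{3 s^{4} + 3 s^{2} + 2} - 36 \log{\left(s^{2} + 2 \right)}}{9}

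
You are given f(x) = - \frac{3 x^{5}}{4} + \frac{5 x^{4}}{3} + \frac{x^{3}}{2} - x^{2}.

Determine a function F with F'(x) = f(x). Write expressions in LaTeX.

An antiderivative is F(x) = - \frac{x^{6}}{8} + \frac{x^{5}}{3} + \frac{x^{4}}{8} - \frac{x^{3}}{3}.

The integrand splits into summands that can be handled one at a time.
Check: d/dx[- \frac{x^{6}}{8} + \frac{x^{5}}{3} + \frac{x^{4}}{8} - \frac{x^{3}}{3}] = - \frac{3 x^{5}}{4} + \frac{5 x^{4}}{3} + \frac{x^{3}}{2} - x^{2} = f(x).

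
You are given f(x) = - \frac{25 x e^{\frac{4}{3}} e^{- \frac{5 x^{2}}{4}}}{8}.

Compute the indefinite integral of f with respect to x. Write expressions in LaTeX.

f matches the chain-rule pattern g'(h)*h' with inner function h(x) = \frac{4}{3} - \frac{5 x^{2}}{4}; substituting u = h(x) collapses the integral.
Check: d/dx[\frac{5 e^{\frac{4}{3} - \frac{5 x^{2}}{4}}}{4}] = - \frac{25 x e^{\frac{4}{3}} e^{- \frac{5 x^{2}}{4}}}{8} = f(x).

F(x) = \frac{5 e^{\frac{4}{3} - \frac{5 x^{2}}{4}}}{4} + C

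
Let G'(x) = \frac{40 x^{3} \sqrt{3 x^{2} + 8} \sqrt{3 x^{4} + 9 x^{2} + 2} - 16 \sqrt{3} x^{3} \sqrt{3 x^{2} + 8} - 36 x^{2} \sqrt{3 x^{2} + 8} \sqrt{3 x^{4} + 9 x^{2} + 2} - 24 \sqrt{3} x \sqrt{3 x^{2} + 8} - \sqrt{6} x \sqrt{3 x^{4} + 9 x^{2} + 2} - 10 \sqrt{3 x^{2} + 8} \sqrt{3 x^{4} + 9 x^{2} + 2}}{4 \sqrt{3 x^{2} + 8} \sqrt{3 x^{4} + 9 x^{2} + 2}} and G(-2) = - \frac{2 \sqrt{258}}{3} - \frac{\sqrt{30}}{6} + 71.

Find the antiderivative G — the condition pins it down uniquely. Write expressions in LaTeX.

G(x) = \frac{5 x^{4}}{2} - 3 x^{3} - \frac{5 x}{2} - \frac{\sqrt{\frac{x^{2}}{2} + \frac{4}{3}}}{2} - 2 \sqrt{x^{4} + 3 x^{2} + \frac{2}{3}} + 2

Any candidate G(x) must reproduce the stated G'(x) exactly.
A general antiderivative is \frac{5 x^{4}}{2} - 3 x^{3} - \frac{5 x}{2} - \frac{\sqrt{\frac{x^{2}}{2} + \frac{4}{3}}}{2} - 2 \sqrt{x^{4} + 3 x^{2} + \frac{2}{3}} + C.
The condition gives C = - \frac{2 \sqrt{258}}{3} - \frac{\sqrt{30}}{6} + 71 - (- \frac{2 \sqrt{258}}{3} - \frac{\sqrt{30}}{6} + 69) = 2.
So G(x) = \frac{5 x^{4}}{2} - 3 x^{3} - \frac{5 x}{2} - \frac{\sqrt{\frac{x^{2}}{2} + \frac{4}{3}}}{2} - 2 \sqrt{x^{4} + 3 x^{2} + \frac{2}{3}} + 2.
Check: d/dx[\frac{5 x^{4}}{2} - 3 x^{3} - \frac{5 x}{2} - \frac{\sqrt{\frac{x^{2}}{2} + \frac{4}{3}}}{2} - 2 \sqrt{x^{4} + 3 x^{2} + \frac{2}{3}} + 2] = \frac{40 x^{3} \sqrt{3 x^{2} + 8} \sqrt{3 x^{4} + 9 x^{2} + 2} - 16 \sqrt{3} x^{3} \sqrt{3 x^{2} + 8} - 36 x^{2} \sqrt{3 x^{2} + 8} \sqrt{3 x^{4} + 9 x^{2} + 2} - 24 \sqrt{3} x \sqrt{3 x^{2} + 8} - \sqrt{6} x \sqrt{3 x^{4} + 9 x^{2} + 2} - 10 \sqrt{3 x^{2} + 8} \sqrt{3 x^{4} + 9 x^{2} + 2}}{4 \sqrt{3 x^{2} + 8} \sqrt{3 x^{4} + 9 x^{2} + 2}} = G'(x).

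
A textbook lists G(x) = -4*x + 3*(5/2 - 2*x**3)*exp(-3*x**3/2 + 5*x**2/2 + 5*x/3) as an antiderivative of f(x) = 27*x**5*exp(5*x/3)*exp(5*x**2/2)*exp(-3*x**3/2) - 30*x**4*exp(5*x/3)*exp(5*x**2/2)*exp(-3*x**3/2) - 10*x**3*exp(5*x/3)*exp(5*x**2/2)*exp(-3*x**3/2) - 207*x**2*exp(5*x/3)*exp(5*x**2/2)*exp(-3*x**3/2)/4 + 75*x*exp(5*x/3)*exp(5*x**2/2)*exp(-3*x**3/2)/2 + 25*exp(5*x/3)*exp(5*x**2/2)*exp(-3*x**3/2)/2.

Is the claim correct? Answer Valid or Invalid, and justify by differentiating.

d/dx[G] = 27*x**5*exp(5*x/3)*exp(5*x**2/2)*exp(-3*x**3/2) - 30*x**4*exp(5*x/3)*exp(5*x**2/2)*exp(-3*x**3/2) - 10*x**3*exp(5*x/3)*exp(5*x**2/2)*exp(-3*x**3/2) - 207*x**2*exp(5*x/3)*exp(5*x**2/2)*exp(-3*x**3/2)/4 + 75*x*exp(5*x/3)*exp(5*x**2/2)*exp(-3*x**3/2)/2 + 25*exp(5*x/3)*exp(5*x**2/2)*exp(-3*x**3/2)/2 - 4
d/dx[G] - f(x) = -4 != 0.

Invalid: d/dx[G] - f = -4, which is not 0.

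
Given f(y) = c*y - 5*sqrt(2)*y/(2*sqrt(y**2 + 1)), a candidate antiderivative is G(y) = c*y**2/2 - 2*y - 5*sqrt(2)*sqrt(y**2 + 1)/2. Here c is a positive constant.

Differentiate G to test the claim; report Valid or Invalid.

Invalid: d/dy[G] - f = -2, which is not 0.

d/dy[G] = (2*c*y*sqrt(y**2 + 1) - 5*sqrt(2)*y - 4*sqrt(y**2 + 1))/(2*sqrt(y**2 + 1))
d/dy[G] - f(y) = -2 != 0.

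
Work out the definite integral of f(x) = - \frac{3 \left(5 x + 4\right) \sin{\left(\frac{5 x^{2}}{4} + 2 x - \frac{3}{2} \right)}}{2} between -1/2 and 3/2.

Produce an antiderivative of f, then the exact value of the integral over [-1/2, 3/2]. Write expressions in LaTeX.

f matches the chain-rule pattern g'(h)*h' with inner function h(x) = \frac{5 x^{2}}{4} + 2 x - \frac{3}{2}; substituting u = h(x) collapses the integral.
F(x) = 3 \cos{\left(\frac{5 x^{2}}{4} + 2 x - \frac{3}{2} \right)} is an antiderivative of f.
Check: d/dx[3 \cos{\left(\frac{5 x^{2}}{4} + 2 x - \frac{3}{2} \right)}] = - \frac{15 x \sin{\left(\frac{5 x^{2}}{4} + 2 x - \frac{3}{2} \right)}}{2} - 6 \sin{\left(\frac{5 x^{2}}{4} + 2 x - \frac{3}{2} \right)}, which equals f(x).
F(3/2) = 3 \cos{\left(\frac{69}{16} \right)}; F(-1/2) = 3 \cos{\left(\frac{35}{16} \right)}.
Integral = F(3/2) - F(-1/2) = 3 \cos{\left(\frac{69}{16} \right)} - 3 \cos{\left(\frac{35}{16} \right)}.

Antiderivative: F(x) = 3 \cos{\left(\frac{5 x^{2}}{4} + 2 x - \frac{3}{2} \right)}; value = 3 \cos{\left(\frac{69}{16} \right)} - 3 \cos{\left(\frac{35}{16} \right)}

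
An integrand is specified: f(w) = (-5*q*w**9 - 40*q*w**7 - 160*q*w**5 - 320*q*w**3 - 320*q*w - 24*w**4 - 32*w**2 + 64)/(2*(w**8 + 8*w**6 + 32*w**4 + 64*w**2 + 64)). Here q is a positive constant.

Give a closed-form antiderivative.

An antiderivative is F(w) = w*(-5*q*w*(w**4 + 4*w**2 + 8) + 16)/(4*(w**4 + 4*w**2 + 8)).

Any candidate F(w) must reproduce f(w) exactly when differentiated.
Check: d/dw[w*(-5*q*w*(w**4 + 4*w**2 + 8) + 16)/(4*(w**4 + 4*w**2 + 8))] = (-5*q*w**9 - 40*q*w**7 - 160*q*w**5 - 320*q*w**3 - 320*q*w - 24*w**4 - 32*w**2 + 64)/(2*w**8 + 16*w**6 + 64*w**4 + 128*w**2 + 128), which equals f(w).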